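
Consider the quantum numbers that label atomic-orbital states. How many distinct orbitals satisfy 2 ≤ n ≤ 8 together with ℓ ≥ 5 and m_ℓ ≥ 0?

Work shell by shell — for each n, count the (ℓ, m_ℓ) pairs that satisfy ℓ ≥ 5 and m_ℓ ≥ 0:
n=6 → 6; n=7 → 13; n=8 → 21.
Total orbitals: 6 + 13 + 21 = 40.

40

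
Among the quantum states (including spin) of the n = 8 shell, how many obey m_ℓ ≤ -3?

30

The n = 8 shell has ℓ = 0 through 7; check each.
Contributions: ℓ=3 → 1; ℓ=4 → 2; ℓ=5 → 3; ℓ=6 → 4; ℓ=7 → 5.
Orbitals: 1 + 2 + 3 + 4 + 5 = 15. Each orbital carries two spin states, so 15 × 2 = 30 states.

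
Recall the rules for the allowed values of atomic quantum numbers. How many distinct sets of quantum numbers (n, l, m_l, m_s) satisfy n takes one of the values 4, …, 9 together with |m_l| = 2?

108

Treat each shell separately and count matching orbitals:
n=4 → 4; n=5 → 6; n=6 → 8; n=7 → 10; n=8 → 12; n=9 → 14.
Orbitals: 4 + 6 + 8 + 10 + 12 + 14 = 54. Including both spin states (m_s = ±1/2) gives 2 × 54 = 108 states.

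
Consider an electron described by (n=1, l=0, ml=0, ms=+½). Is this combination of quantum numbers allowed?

n = 1 is a positive integer. l = 0 satisfies 0 ≤ l ≤ n−1 = 0. ml = 0 lies in the range −l … +l (here 0). ms = +1/2 is one of ±1/2.
All four constraints are satisfied.

Valid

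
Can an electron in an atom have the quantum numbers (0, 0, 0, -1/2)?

The principal quantum number must be a positive integer (n ≥ 1), but here n = 0.

Not allowed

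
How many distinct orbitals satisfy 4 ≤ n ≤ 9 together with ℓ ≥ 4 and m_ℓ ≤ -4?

35

Count contributing orbitals for each principal shell:
n=5 → 1; n=6 → 3; n=7 → 6; n=8 → 10; n=9 → 15.
Total orbitals: 1 + 3 + 6 + 10 + 15 = 35.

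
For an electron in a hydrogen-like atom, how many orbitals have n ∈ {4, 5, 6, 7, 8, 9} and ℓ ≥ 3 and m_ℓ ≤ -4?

For each n in the range, tally the orbitals obeying ℓ ≥ 3 and m_ℓ ≤ -4:
n=5 → 1; n=6 → 3; n=7 → 6; n=8 → 10; n=9 → 15.
Total orbitals: 1 + 3 + 6 + 10 + 15 = 35.

35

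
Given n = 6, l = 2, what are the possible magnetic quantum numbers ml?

-2, -1, 0, 1, 2

ml takes every integer from −l to +l. With l = 2 that gives the 5 values -2, -1, 0, 1, 2.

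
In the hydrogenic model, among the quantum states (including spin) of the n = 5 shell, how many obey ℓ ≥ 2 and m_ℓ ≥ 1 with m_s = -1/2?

9

Go through ℓ = 0, …, 4 (the values permitted for n = 5).
Contributions: ℓ=2 → 2; ℓ=3 → 3; ℓ=4 → 4.
Orbitals: 2 + 3 + 4 = 9. With m_s fixed to a single value there is one state per orbital, giving 9 states.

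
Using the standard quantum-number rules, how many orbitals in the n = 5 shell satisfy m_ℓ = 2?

Go through ℓ = 0, …, 4 (the values permitted for n = 5).
The (ℓ, m_ℓ) pairs meeting m_ℓ = 2 give: ℓ=2 → 1; ℓ=3 → 1; ℓ=4 → 1.
Total orbitals: 1 + 1 + 1 = 3.

3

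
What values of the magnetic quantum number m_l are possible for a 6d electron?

The 6d subshell has l = 2, and m_l takes every integer from −l to +l. With l = 2 that gives the 5 values -2, -1, 0, 1, 2.

-2, -1, 0, 1, 2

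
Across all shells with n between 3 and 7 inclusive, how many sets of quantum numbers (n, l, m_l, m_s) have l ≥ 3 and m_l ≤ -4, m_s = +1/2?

Per-shell orbital counts meeting the constraint:
n=5 → 1; n=6 → 3; n=7 → 6.
Orbitals: 1 + 3 + 6 = 10. With m_s fixed to +1/2 there is one state per orbital, so 10 states.

10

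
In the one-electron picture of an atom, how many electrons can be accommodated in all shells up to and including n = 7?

Total orbitals = 1² + 2² + 3² + 4² + 5² + 6² + 7² = 140. Doubling for spin gives 280 electrons.

280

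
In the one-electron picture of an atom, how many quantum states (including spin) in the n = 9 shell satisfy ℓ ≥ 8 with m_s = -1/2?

For n = 9, ℓ ranges over 0 … 8.
Contributions: ℓ=8 → 17.
Orbitals: 17. With m_s fixed to a single value there is one state per orbital, giving 17 states.

17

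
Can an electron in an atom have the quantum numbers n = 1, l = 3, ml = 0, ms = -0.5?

No

The orbital quantum number must satisfy 0 ≤ l ≤ n−1. With n = 1 the allowed l values are 0, so l = 3 is out of range.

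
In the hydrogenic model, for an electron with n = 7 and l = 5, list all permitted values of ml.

-5, -4, -3, -2, -1, 0, 1, 2, 3, 4, 5

ml takes every integer from −l to +l. With l = 5 that gives the 11 values -5, -4, -3, -2, -1, 0, 1, 2, 3, 4, 5.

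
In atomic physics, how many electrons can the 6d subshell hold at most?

A subshell with l = 2 has 2l+1 = 5 orbitals, each holding 2 electrons (spin ±1/2), so 5 × 2 = 10.

10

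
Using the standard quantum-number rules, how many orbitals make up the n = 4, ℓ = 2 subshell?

A subshell has 2ℓ+1 orbitals; with ℓ = 2, that's 5.

5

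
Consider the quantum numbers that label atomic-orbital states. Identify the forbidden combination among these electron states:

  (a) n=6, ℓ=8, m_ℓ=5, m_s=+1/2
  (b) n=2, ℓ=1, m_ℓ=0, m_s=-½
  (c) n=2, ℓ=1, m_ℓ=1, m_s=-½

(a) has ℓ = 8 ≥ n = 6, violating 0 ≤ ℓ ≤ n−1.
The remaining sets (b), (c) satisfy all four rules.

(a)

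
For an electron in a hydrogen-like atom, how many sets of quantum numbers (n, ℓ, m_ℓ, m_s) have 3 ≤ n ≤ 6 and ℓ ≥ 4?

Treat each shell separately and count matching orbitals:
n=5 → 9; n=6 → 20.
Orbitals: 9 + 20 = 29. Including both spin states (m_s = ±1/2) gives 2 × 29 = 58 states.

58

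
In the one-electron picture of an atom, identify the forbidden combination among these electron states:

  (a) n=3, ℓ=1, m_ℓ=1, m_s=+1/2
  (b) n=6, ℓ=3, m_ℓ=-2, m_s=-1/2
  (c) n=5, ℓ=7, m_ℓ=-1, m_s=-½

(c) has ℓ = 7 ≥ n = 5, violating 0 ≤ ℓ ≤ n−1.
The remaining sets (a), (b) satisfy all four rules.

(c)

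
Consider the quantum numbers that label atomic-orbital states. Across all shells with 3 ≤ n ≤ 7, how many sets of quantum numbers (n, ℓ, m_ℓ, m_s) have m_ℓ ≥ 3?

40

Count contributing orbitals for each principal shell:
n=4 → 1; n=5 → 3; n=6 → 6; n=7 → 10.
Orbitals: 1 + 3 + 6 + 10 = 20. Including both spin states (m_s = ±1/2) gives 2 × 20 = 40 states.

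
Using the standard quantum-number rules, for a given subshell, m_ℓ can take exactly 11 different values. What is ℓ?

ℓ = 5

m_ℓ ranges over 2ℓ+1 integers, so 2ℓ+1 = 11 ⇒ ℓ = 5.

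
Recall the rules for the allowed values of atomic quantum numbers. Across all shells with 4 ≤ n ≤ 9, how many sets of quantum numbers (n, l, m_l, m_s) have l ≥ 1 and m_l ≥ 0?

298

Per-shell orbital counts meeting the constraint:
n=4 → 9; n=5 → 14; n=6 → 20; n=7 → 27; n=8 → 35; n=9 → 44.
Orbitals: 9 + 14 + 20 + 27 + 35 + 44 = 149. Including both spin states (m_s = ±1/2) gives 2 × 149 = 298 states.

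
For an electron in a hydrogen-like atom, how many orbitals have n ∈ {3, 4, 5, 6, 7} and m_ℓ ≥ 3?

Work shell by shell — for each n, count the (ℓ, m_ℓ) pairs that satisfy m_ℓ ≥ 3:
n=4 → 1; n=5 → 3; n=6 → 6; n=7 → 10.
Total orbitals: 1 + 3 + 6 + 10 = 20.

20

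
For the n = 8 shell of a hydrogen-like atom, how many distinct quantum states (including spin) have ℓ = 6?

26

The n = 8 shell has ℓ = 0 through 7; check each.
Contributions: ℓ=6 → 13.
Orbitals: 13. Each orbital carries two spin states, so 13 × 2 = 26 states.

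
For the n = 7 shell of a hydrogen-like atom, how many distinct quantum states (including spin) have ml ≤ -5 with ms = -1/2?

3

The n = 7 shell has l = 0 through 6; check each.
Contributions: l=5 → 1; l=6 → 2.
Orbitals: 1 + 2 = 3. With ms fixed to a single value there is one state per orbital, giving 3 states.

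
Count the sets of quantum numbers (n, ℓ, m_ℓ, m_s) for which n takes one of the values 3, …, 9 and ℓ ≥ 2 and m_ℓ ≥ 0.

Per-shell orbital counts meeting the constraint:
n=3 → 3; n=4 → 7; n=5 → 12; n=6 → 18; n=7 → 25; n=8 → 33; n=9 → 42.
Orbitals: 3 + 7 + 12 + 18 + 25 + 33 + 42 = 140. Including both spin states (m_s = ±1/2) gives 2 × 140 = 280 states.

280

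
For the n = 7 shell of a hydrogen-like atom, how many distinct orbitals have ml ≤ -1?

The n = 7 shell has l = 0 through 6; check each.
Contributions: l=1 → 1; l=2 → 2; l=3 → 3; l=4 → 4; l=5 → 5; l=6 → 6.
Total orbitals: 1 + 2 + 3 + 4 + 5 + 6 = 21.

21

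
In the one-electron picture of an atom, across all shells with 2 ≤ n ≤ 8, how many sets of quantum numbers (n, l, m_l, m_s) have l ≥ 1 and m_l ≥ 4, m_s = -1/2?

For each n in the range, tally the orbitals obeying l ≥ 1 and m_l ≥ 4:
n=5 → 1; n=6 → 3; n=7 → 6; n=8 → 10.
Orbitals: 1 + 3 + 6 + 10 = 20. With m_s fixed to -1/2 there is one state per orbital, so 20 states.

20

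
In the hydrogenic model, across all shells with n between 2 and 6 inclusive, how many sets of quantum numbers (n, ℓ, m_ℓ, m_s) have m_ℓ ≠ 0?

For each n in the range, tally the orbitals obeying m_ℓ ≠ 0:
n=2 → 2; n=3 → 6; n=4 → 12; n=5 → 20; n=6 → 30.
Orbitals: 2 + 6 + 12 + 20 + 30 = 70. Including both spin states (m_s = ±1/2) gives 2 × 70 = 140 states.

140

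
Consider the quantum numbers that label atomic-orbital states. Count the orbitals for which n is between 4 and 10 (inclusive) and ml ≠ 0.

322

Treat each shell separately and count matching orbitals:
n=4 → 12; n=5 → 20; n=6 → 30; n=7 → 42; n=8 → 56; n=9 → 72; n=10 → 90.
Total orbitals: 12 + 20 + 30 + 42 + 56 + 72 + 90 = 322.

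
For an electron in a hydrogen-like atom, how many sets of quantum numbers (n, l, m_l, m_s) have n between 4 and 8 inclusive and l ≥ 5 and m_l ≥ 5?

Count contributing orbitals for each principal shell:
n=6 → 1; n=7 → 3; n=8 → 6.
Orbitals: 1 + 3 + 6 = 10. Including both spin states (m_s = ±1/2) gives 2 × 10 = 20 states.

20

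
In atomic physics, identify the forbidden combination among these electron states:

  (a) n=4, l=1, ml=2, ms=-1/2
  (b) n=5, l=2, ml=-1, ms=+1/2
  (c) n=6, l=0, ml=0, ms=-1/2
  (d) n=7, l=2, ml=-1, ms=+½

(a) has |ml| = 2 > l = 1, violating −l ≤ ml ≤ l.
The remaining sets (b), (c), (d) satisfy all four rules.

(a)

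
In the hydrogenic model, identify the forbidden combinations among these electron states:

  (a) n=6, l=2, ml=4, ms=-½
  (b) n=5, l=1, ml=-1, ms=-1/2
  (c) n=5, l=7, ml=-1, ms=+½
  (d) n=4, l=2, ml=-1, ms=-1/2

(a) and (c)

(a) has |ml| = 4 > l = 2, violating −l ≤ ml ≤ l.
(c) has l = 7 ≥ n = 5, violating 0 ≤ l ≤ n−1.
The remaining sets (b), (d) satisfy all four rules.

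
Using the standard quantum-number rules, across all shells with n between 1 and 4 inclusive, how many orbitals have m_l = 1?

6

Treat each shell separately and count matching orbitals:
n=2 → 1; n=3 → 2; n=4 → 3.
Total orbitals: 1 + 2 + 3 = 6.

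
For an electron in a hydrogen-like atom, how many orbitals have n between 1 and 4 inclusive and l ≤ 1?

Per-shell orbital counts meeting the constraint:
n=1 → 1; n=2 → 4; n=3 → 4; n=4 → 4.
Total orbitals: 1 + 4 + 4 + 4 = 13.

13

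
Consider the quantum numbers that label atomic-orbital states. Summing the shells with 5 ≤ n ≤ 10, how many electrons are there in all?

Shell n has n² orbitals: 5²=25 + 6²=36 + 7²=49 + 8²=64 + 9²=81 + 10²=100 = 355 orbitals.
Two spin states per orbital: 2 × 355 = 710 electrons.

710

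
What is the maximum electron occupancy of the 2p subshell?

6

A subshell with l = 1 has 2l+1 = 3 orbitals, each holding 2 electrons (spin ±1/2), so 3 × 2 = 6.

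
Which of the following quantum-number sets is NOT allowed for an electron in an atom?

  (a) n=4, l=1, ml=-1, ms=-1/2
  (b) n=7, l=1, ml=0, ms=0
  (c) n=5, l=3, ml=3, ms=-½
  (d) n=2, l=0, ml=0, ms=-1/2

(b) has ms = 0, but an electron's spin must be ±1/2.
The remaining sets (a), (c), (d) satisfy all four rules.

(b)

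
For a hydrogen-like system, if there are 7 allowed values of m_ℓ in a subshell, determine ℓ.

m_ℓ ranges over 2ℓ+1 integers, so 2ℓ+1 = 7 ⇒ ℓ = 3.

ℓ = 3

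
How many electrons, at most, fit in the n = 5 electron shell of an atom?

50

A shell holds 2n² electrons: 2 × 5² = 2 × 25 = 50.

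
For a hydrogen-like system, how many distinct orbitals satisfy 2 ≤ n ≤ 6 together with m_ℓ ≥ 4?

Go shell by shell, enumerating (ℓ, m_ℓ) with m_ℓ ≥ 4:
n=5 → 1; n=6 → 3.
Total orbitals: 1 + 3 = 4.

4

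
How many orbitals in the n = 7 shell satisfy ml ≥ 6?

Go through l = 0, …, 6 (the values permitted for n = 7).
Contributions: l=6 → 1.
Total orbitals: 1.

1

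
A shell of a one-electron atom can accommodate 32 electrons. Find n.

2n² = 32 ⇒ n² = 16 ⇒ n = 4.

n = 4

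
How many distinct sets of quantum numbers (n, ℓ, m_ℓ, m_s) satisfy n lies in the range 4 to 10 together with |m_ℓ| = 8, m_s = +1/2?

6

Treat each shell separately and count matching orbitals:
n=9 → 2; n=10 → 4.
Orbitals: 2 + 4 = 6. With m_s fixed to +1/2 there is one state per orbital, so 6 states.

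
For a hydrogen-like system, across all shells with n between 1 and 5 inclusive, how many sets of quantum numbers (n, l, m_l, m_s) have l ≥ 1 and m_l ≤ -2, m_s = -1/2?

Count contributing orbitals for each principal shell:
n=3 → 1; n=4 → 3; n=5 → 6.
Orbitals: 1 + 3 + 6 = 10. With m_s fixed to -1/2 there is one state per orbital, so 10 states.

10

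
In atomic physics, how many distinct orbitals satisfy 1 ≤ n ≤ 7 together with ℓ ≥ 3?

Per-shell orbital counts meeting the constraint:
n=4 → 7; n=5 → 16; n=6 → 27; n=7 → 40.
Total orbitals: 7 + 16 + 27 + 40 = 90.

90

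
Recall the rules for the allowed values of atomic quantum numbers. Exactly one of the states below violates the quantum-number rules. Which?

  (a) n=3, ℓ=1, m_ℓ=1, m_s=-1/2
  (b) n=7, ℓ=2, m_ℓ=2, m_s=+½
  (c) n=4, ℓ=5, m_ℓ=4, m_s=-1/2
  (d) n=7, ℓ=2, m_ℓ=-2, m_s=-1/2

(c)

(c) has ℓ = 5 ≥ n = 4, violating 0 ≤ ℓ ≤ n−1.
The remaining sets (a), (b), (d) satisfy all four rules.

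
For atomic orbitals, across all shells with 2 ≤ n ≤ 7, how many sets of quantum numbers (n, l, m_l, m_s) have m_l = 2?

Go shell by shell, enumerating (l, m_l) with m_l = 2:
n=3 → 1; n=4 → 2; n=5 → 3; n=6 → 4; n=7 → 5.
Orbitals: 1 + 2 + 3 + 4 + 5 = 15. Including both spin states (m_s = ±1/2) gives 2 × 15 = 30 states.

30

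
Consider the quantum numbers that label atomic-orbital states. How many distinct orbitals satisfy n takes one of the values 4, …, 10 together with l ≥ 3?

308

Count contributing orbitals for each principal shell:
n=4 → 7; n=5 → 16; n=6 → 27; n=7 → 40; n=8 → 55; n=9 → 72; n=10 → 91.
Total orbitals: 7 + 16 + 27 + 40 + 55 + 72 + 91 = 308.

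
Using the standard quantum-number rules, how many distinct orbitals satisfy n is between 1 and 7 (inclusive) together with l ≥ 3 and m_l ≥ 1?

Work shell by shell — for each n, count the (l, m_l) pairs that satisfy l ≥ 3 and m_l ≥ 1:
n=4 → 3; n=5 → 7; n=6 → 12; n=7 → 18.
Total orbitals: 3 + 7 + 12 + 18 = 40.

40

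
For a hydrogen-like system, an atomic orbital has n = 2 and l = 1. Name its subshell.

l = 1 corresponds to the letter 'p', so the subshell is 2p.

2p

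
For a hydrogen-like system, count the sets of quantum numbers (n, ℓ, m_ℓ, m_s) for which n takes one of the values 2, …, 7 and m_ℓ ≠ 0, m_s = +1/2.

112

Go shell by shell, enumerating (ℓ, m_ℓ) with m_ℓ ≠ 0:
n=2 → 2; n=3 → 6; n=4 → 12; n=5 → 20; n=6 → 30; n=7 → 42.
Orbitals: 2 + 6 + 12 + 20 + 30 + 42 = 112. With m_s fixed to +1/2 there is one state per orbital, so 112 states.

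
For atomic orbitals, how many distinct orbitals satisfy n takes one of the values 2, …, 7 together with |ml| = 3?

20

Go shell by shell, enumerating (l, ml) with |ml| = 3:
n=4 → 2; n=5 → 4; n=6 → 6; n=7 → 8.
Total orbitals: 2 + 4 + 6 + 8 = 20.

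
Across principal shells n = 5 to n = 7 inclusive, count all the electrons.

220

Shell n has n² orbitals: 5²=25 + 6²=36 + 7²=49 = 110 orbitals.
Two spin states per orbital: 2 × 110 = 220 electrons.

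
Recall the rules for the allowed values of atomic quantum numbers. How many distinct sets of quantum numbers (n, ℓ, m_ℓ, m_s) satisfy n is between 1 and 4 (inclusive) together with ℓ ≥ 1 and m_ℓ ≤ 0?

32

Work shell by shell — for each n, count the (ℓ, m_ℓ) pairs that satisfy ℓ ≥ 1 and m_ℓ ≤ 0:
n=2 → 2; n=3 → 5; n=4 → 9.
Orbitals: 2 + 5 + 9 = 16. Including both spin states (m_s = ±1/2) gives 2 × 16 = 32 states.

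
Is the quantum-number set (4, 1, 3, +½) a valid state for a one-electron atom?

The magnetic quantum number must satisfy −l ≤ m_l ≤ l. With l = 1, m_l can only be -1, 0, 1, so m_l = 3 is forbidden.

Invalid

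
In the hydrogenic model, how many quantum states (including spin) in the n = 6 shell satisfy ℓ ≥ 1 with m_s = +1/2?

35

With n = 6 the allowed ℓ are 0, 1, …, 5.
Orbitals with ℓ ≥ 1, by ℓ: ℓ=1 → 3; ℓ=2 → 5; ℓ=3 → 7; ℓ=4 → 9; ℓ=5 → 11.
Orbitals: 3 + 5 + 7 + 9 + 11 = 35. With m_s fixed to a single value there is one state per orbital, giving 35 states.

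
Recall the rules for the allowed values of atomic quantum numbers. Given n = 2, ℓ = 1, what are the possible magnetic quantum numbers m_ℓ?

-1, 0, 1

m_ℓ takes every integer from −ℓ to +ℓ. With ℓ = 1 that gives the 3 values -1, 0, 1.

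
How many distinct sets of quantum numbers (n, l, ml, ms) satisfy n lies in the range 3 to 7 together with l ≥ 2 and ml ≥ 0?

130

For each n in the range, tally the orbitals obeying l ≥ 2 and ml ≥ 0:
n=3 → 3; n=4 → 7; n=5 → 12; n=6 → 18; n=7 → 25.
Orbitals: 3 + 7 + 12 + 18 + 25 = 65. Including both spin states (ms = ±1/2) gives 2 × 65 = 130 states.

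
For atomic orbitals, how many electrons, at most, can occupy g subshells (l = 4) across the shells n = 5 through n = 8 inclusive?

A g subshell (l = 4) exists for every n ≥ 5, so shells n = 5, 6, 7, 8 each contribute one — 4 subshells.
Since each g subshell holds 2(2·4+1) = 18 electrons, the total is 4 × 18 = 72.

72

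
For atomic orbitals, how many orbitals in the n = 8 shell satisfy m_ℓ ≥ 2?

21

Contributions: ℓ=2 → 1; ℓ=3 → 2; ℓ=4 → 3; ℓ=5 → 4; ℓ=6 → 5; ℓ=7 → 6.
Total orbitals: 1 + 2 + 3 + 4 + 5 + 6 = 21.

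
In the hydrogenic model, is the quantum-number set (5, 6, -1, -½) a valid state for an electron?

No

The orbital quantum number must satisfy 0 ≤ ℓ ≤ n−1. With n = 5 the allowed ℓ values are 0, 1, 2, 3, 4, so ℓ = 6 is out of range.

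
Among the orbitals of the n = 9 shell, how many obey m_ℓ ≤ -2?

Go through ℓ = 0, …, 8 (the values permitted for n = 9).
The (ℓ, m_ℓ) pairs meeting m_ℓ ≤ -2 give: ℓ=2 → 1; ℓ=3 → 2; ℓ=4 → 3; ℓ=5 → 4; ℓ=6 → 5; ℓ=7 → 6; ℓ=8 → 7.
Total orbitals: 1 + 2 + 3 + 4 + 5 + 6 + 7 = 28.

28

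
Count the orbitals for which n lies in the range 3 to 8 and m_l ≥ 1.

83

Treat each shell separately and count matching orbitals:
n=3 → 3; n=4 → 6; n=5 → 10; n=6 → 15; n=7 → 21; n=8 → 28.
Total orbitals: 3 + 6 + 10 + 15 + 21 + 28 = 83.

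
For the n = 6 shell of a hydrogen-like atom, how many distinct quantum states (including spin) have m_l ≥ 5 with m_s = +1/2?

1

Orbitals with m_l ≥ 5, by l: l=5 → 1.
Orbitals: 1. With m_s fixed to a single value there is one state per orbital, giving 1 state.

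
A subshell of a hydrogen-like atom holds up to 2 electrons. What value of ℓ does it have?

ℓ = 0

2(2ℓ+1) = 2 ⇒ 2ℓ+1 = 1 ⇒ ℓ = 0.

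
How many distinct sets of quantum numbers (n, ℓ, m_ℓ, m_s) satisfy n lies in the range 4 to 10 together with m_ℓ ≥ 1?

Count contributing orbitals for each principal shell:
n=4 → 6; n=5 → 10; n=6 → 15; n=7 → 21; n=8 → 28; n=9 → 36; n=10 → 45.
Orbitals: 6 + 10 + 15 + 21 + 28 + 36 + 45 = 161. Including both spin states (m_s = ±1/2) gives 2 × 161 = 322 states.

322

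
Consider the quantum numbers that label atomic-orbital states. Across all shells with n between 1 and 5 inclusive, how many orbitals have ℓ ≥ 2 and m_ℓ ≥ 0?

Work shell by shell — for each n, count the (ℓ, m_ℓ) pairs that satisfy ℓ ≥ 2 and m_ℓ ≥ 0:
n=3 → 3; n=4 → 7; n=5 → 12.
Total orbitals: 3 + 7 + 12 = 22.

22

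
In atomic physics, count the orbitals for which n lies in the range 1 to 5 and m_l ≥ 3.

4

Treat each shell separately and count matching orbitals:
n=4 → 1; n=5 → 3.
Total orbitals: 1 + 3 = 4.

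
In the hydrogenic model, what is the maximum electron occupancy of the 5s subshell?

A subshell with l = 0 has 2l+1 = 1 orbital, each holding 2 electrons (spin ±1/2), so 1 × 2 = 2.

2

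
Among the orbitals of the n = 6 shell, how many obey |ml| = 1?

Per l-value: l=1 → 2; l=2 → 2; l=3 → 2; l=4 → 2; l=5 → 2.
Total orbitals: 2 + 2 + 2 + 2 + 2 = 10.

10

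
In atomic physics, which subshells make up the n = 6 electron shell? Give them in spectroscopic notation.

For n = 6, ℓ runs from 0 to 5. In spectroscopic notation ℓ = 0,1,2,… ↔ s,p,d,f,g,h,i, so the subshells are 6s, 6p, 6d, 6f, 6g, 6h.

6s, 6p, 6d, 6f, 6g, 6h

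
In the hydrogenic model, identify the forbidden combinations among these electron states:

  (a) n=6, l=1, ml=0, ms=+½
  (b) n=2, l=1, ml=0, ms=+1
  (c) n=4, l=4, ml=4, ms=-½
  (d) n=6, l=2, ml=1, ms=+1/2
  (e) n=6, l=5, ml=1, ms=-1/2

(b) and (c)

(b) has ms = +1, but an electron's spin must be ±1/2.
(c) has l = 4 ≥ n = 4, violating 0 ≤ l ≤ n−1.
The remaining sets (a), (d), (e) satisfy all four rules.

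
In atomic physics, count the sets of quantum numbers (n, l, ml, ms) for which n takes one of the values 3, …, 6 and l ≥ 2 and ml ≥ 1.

60

Count contributing orbitals for each principal shell:
n=3 → 2; n=4 → 5; n=5 → 9; n=6 → 14.
Orbitals: 2 + 5 + 9 + 14 = 30. Including both spin states (ms = ±1/2) gives 2 × 30 = 60 states.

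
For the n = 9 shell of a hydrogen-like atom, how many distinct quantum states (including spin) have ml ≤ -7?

For n = 9, l ranges over 0 … 8.
The (l, ml) pairs meeting ml ≤ -7 give: l=7 → 1; l=8 → 2.
Orbitals: 1 + 2 = 3. Each orbital carries two spin states, so 3 × 2 = 6 states.

6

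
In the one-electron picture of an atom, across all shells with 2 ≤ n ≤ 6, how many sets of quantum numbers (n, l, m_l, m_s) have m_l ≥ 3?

Go shell by shell, enumerating (l, m_l) with m_l ≥ 3:
n=4 → 1; n=5 → 3; n=6 → 6.
Orbitals: 1 + 3 + 6 = 10. Including both spin states (m_s = ±1/2) gives 2 × 10 = 20 states.

20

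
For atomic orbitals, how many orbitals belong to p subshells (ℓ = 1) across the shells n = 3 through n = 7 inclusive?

A p subshell (ℓ = 1) exists for every n ≥ 2, so shells n = 3, 4, 5, 6, 7 each contribute one — 5 subshells.
Since each p subshell has 2·1+1 = 3 orbitals, the total is 5 × 3 = 15.

15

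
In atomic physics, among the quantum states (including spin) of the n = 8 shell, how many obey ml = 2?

For n = 8, l ranges over 0 … 7.
Contributions: l=2 → 1; l=3 → 1; l=4 → 1; l=5 → 1; l=6 → 1; l=7 → 1.
Orbitals: 1 + 1 + 1 + 1 + 1 + 1 = 6. Each orbital carries two spin states, so 6 × 2 = 12 states.

12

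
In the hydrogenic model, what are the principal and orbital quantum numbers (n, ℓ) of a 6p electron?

The leading integer gives n = 6; the letter 'p' means ℓ = 1.

n = 6, ℓ = 1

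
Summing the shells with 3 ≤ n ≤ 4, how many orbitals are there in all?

Shell n has n² orbitals: 3²=9 + 4²=16 = 25 orbitals.

25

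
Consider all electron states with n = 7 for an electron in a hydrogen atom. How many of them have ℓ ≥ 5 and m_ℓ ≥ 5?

The n = 7 shell has ℓ = 0 through 6; check each.
Per ℓ-value: ℓ=5 → 1; ℓ=6 → 2.
Orbitals: 1 + 2 = 3. Each orbital carries two spin states, so 3 × 2 = 6 states.

6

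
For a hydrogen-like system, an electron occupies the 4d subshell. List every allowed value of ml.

-2, -1, 0, 1, 2

The 4d subshell has l = 2, and ml takes every integer from −l to +l. With l = 2 that gives the 5 values -2, -1, 0, 1, 2.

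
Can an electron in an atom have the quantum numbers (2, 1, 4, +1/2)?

The magnetic quantum number must satisfy −ℓ ≤ m_ℓ ≤ ℓ. With ℓ = 1, m_ℓ can only be -1, 0, 1, so m_ℓ = 4 is forbidden.

Not allowed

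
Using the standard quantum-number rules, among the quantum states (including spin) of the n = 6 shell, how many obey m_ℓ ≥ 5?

2

Contributions: ℓ=5 → 1.
Orbitals: 1. Each orbital carries two spin states, so 1 × 2 = 2 states.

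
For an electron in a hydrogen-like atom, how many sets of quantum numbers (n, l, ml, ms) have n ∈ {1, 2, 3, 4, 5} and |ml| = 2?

Count contributing orbitals for each principal shell:
n=3 → 2; n=4 → 4; n=5 → 6.
Orbitals: 2 + 4 + 6 = 12. Including both spin states (ms = ±1/2) gives 2 × 12 = 24 states.

24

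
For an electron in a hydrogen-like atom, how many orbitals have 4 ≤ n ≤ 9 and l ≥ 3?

Per-shell orbital counts meeting the constraint:
n=4 → 7; n=5 → 16; n=6 → 27; n=7 → 40; n=8 → 55; n=9 → 72.
Total orbitals: 7 + 16 + 27 + 40 + 55 + 72 = 217.

217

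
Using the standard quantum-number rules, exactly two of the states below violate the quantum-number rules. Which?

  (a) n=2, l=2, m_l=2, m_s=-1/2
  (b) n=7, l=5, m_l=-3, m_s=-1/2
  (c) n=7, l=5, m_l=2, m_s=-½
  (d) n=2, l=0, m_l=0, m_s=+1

(a) has l = 2 ≥ n = 2, violating 0 ≤ l ≤ n−1.
(d) has m_s = +1, but an electron's spin must be ±1/2.
The remaining sets (b), (c) satisfy all four rules.

(a) and (d)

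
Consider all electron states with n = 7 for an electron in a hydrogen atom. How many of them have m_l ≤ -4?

12

For n = 7, l ranges over 0 … 6.
Orbitals with m_l ≤ -4, by l: l=4 → 1; l=5 → 2; l=6 → 3.
Orbitals: 1 + 2 + 3 = 6. Each orbital carries two spin states, so 6 × 2 = 12 states.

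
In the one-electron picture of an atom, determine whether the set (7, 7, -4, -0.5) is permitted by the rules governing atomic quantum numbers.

Invalid

The orbital quantum number must satisfy 0 ≤ ℓ ≤ n−1. With n = 7 the allowed ℓ values are 0, 1, 2, 3, 4, 5, 6, so ℓ = 7 is out of range.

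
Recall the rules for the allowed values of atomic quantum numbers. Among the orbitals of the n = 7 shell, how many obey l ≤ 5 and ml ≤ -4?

3

With n = 7 the allowed l are 0, 1, …, 6.
Contributions: l=4 → 1; l=5 → 2.
Total orbitals: 1 + 2 = 3.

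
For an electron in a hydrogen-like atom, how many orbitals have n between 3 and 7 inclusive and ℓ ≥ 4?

Work shell by shell — for each n, count the (ℓ, m_ℓ) pairs that satisfy ℓ ≥ 4:
n=5 → 9; n=6 → 20; n=7 → 33.
Total orbitals: 9 + 20 + 33 = 62.

62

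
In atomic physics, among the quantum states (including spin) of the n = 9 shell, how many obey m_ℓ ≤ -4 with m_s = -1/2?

Go through ℓ = 0, …, 8 (the values permitted for n = 9).
The (ℓ, m_ℓ) pairs meeting m_ℓ ≤ -4 give: ℓ=4 → 1; ℓ=5 → 2; ℓ=6 → 3; ℓ=7 → 4; ℓ=8 → 5.
Orbitals: 1 + 2 + 3 + 4 + 5 = 15. With m_s fixed to a single value there is one state per orbital, giving 15 states.

15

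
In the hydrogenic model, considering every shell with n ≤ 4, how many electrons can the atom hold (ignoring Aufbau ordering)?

Total orbitals = 1² + 2² + 3² + 4² = 30. Doubling for spin gives 60 electrons.

60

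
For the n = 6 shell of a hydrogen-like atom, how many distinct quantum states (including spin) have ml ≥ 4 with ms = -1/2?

Go through l = 0, …, 5 (the values permitted for n = 6).
Contributions: l=4 → 1; l=5 → 2.
Orbitals: 1 + 2 = 3. With ms fixed to a single value there is one state per orbital, giving 3 states.

3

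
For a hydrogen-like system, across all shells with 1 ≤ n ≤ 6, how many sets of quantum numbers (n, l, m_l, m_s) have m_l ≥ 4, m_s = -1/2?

Count contributing orbitals for each principal shell:
n=5 → 1; n=6 → 3.
Orbitals: 1 + 3 = 4. With m_s fixed to -1/2 there is one state per orbital, so 4 states.

4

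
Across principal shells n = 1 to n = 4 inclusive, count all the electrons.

Shell n has n² orbitals: 1²=1 + 2²=4 + 3²=9 + 4²=16 = 30 orbitals.
Two spin states per orbital: 2 × 30 = 60 electrons.

60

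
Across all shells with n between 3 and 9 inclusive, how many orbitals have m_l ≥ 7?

Go shell by shell, enumerating (l, m_l) with m_l ≥ 7:
n=8 → 1; n=9 → 3.
Total orbitals: 1 + 3 = 4.

4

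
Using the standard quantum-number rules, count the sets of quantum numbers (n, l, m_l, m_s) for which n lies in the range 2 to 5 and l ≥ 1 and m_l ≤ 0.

60

Count contributing orbitals for each principal shell:
n=2 → 2; n=3 → 5; n=4 → 9; n=5 → 14.
Orbitals: 2 + 5 + 9 + 14 = 30. Including both spin states (m_s = ±1/2) gives 2 × 30 = 60 states.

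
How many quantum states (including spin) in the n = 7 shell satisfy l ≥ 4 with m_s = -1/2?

33

With n = 7 the allowed l are 0, 1, …, 6.
Orbitals with l ≥ 4, by l: l=4 → 9; l=5 → 11; l=6 → 13.
Orbitals: 9 + 11 + 13 = 33. With m_s fixed to a single value there is one state per orbital, giving 33 states.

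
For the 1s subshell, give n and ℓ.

The leading integer gives n = 1; the letter 's' means ℓ = 0.

n = 1, ℓ = 0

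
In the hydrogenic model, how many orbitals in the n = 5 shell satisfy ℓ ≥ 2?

For n = 5, ℓ ranges over 0 … 4.
Orbitals with ℓ ≥ 2, by ℓ: ℓ=2 → 5; ℓ=3 → 7; ℓ=4 → 9.
Total orbitals: 5 + 7 + 9 = 21.

21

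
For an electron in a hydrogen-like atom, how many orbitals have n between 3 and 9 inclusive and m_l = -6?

For each n in the range, tally the orbitals obeying m_l = -6:
n=7 → 1; n=8 → 2; n=9 → 3.
Total orbitals: 1 + 2 + 3 = 6.

6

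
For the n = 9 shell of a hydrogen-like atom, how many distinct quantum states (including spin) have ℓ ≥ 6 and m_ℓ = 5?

6

Per ℓ-value: ℓ=6 → 1; ℓ=7 → 1; ℓ=8 → 1.
Orbitals: 1 + 1 + 1 = 3. Each orbital carries two spin states, so 3 × 2 = 6 states.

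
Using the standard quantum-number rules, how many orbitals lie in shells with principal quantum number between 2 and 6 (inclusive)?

Shell n has n² orbitals: 2²=4 + 3²=9 + 4²=16 + 5²=25 + 6²=36 = 90 orbitals.

90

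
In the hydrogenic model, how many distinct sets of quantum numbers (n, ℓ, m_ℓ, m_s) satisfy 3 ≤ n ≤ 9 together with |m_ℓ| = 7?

12

Go shell by shell, enumerating (ℓ, m_ℓ) with |m_ℓ| = 7:
n=8 → 2; n=9 → 4.
Orbitals: 2 + 4 = 6. Including both spin states (m_s = ±1/2) gives 2 × 6 = 12 states.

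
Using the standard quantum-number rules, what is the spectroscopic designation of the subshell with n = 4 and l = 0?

4s

l = 0 corresponds to the letter 's', so the subshell is 4s.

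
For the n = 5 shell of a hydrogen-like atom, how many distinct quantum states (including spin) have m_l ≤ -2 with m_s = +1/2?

Orbitals with m_l ≤ -2, by l: l=2 → 1; l=3 → 2; l=4 → 3.
Orbitals: 1 + 2 + 3 = 6. With m_s fixed to a single value there is one state per orbital, giving 6 states.

6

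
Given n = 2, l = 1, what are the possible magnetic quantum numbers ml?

-1, 0, 1

ml takes every integer from −l to +l. With l = 1 that gives the 3 values -1, 0, 1.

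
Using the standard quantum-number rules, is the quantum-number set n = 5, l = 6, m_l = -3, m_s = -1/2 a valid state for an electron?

The orbital quantum number must satisfy 0 ≤ l ≤ n−1. With n = 5 the allowed l values are 0, 1, 2, 3, 4, so l = 6 is out of range.

Invalid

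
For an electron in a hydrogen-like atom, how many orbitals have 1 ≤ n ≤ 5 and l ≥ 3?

23

Work shell by shell — for each n, count the (l, ml) pairs that satisfy l ≥ 3:
n=4 → 7; n=5 → 16.
Total orbitals: 7 + 16 = 23.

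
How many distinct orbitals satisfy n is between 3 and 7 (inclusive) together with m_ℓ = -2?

15

Work shell by shell — for each n, count the (ℓ, m_ℓ) pairs that satisfy m_ℓ = -2:
n=3 → 1; n=4 → 2; n=5 → 3; n=6 → 4; n=7 → 5.
Total orbitals: 1 + 2 + 3 + 4 + 5 = 15.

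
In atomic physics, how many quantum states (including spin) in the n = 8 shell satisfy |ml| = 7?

4

Go through l = 0, …, 7 (the values permitted for n = 8).
Contributions: l=7 → 2.
Orbitals: 2. Each orbital carries two spin states, so 2 × 2 = 4 states.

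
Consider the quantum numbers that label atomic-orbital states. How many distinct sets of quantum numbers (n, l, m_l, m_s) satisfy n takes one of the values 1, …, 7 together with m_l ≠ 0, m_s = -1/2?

112

Count contributing orbitals for each principal shell:
n=2 → 2; n=3 → 6; n=4 → 12; n=5 → 20; n=6 → 30; n=7 → 42.
Orbitals: 2 + 6 + 12 + 20 + 30 + 42 = 112. With m_s fixed to -1/2 there is one state per orbital, so 112 states.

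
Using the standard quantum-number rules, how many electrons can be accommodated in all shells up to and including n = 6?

Total orbitals = 1² + 2² + 3² + 4² + 5² + 6² = 91. Doubling for spin gives 182 electrons.

182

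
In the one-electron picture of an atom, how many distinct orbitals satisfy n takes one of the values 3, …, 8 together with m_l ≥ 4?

Work shell by shell — for each n, count the (l, m_l) pairs that satisfy m_l ≥ 4:
n=5 → 1; n=6 → 3; n=7 → 6; n=8 → 10.
Total orbitals: 1 + 3 + 6 + 10 = 20.

20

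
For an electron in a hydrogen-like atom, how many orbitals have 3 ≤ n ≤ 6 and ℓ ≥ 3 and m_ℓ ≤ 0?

28

Per-shell orbital counts meeting the constraint:
n=4 → 4; n=5 → 9; n=6 → 15.
Total orbitals: 4 + 9 + 15 = 28.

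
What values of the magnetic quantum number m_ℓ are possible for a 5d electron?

The 5d subshell has ℓ = 2, and m_ℓ takes every integer from −ℓ to +ℓ. With ℓ = 2 that gives the 5 values -2, -1, 0, 1, 2.

-2, -1, 0, 1, 2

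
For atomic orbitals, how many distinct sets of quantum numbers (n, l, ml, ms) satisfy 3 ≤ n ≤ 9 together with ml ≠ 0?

Count contributing orbitals for each principal shell:
n=3 → 6; n=4 → 12; n=5 → 20; n=6 → 30; n=7 → 42; n=8 → 56; n=9 → 72.
Orbitals: 6 + 12 + 20 + 30 + 42 + 56 + 72 = 238. Including both spin states (ms = ±1/2) gives 2 × 238 = 476 states.

476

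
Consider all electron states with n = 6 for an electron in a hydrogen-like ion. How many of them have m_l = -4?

Orbitals with m_l = -4, by l: l=4 → 1; l=5 → 1.
Orbitals: 1 + 1 = 2. Each orbital carries two spin states, so 2 × 2 = 4 states.

4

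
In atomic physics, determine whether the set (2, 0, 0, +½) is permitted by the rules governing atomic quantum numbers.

Valid

n = 2 is a positive integer. ℓ = 0 satisfies 0 ≤ ℓ ≤ n−1 = 1. m_ℓ = 0 lies in the range −ℓ … +ℓ (here 0). m_s = +1/2 is one of ±1/2.
All four constraints are satisfied.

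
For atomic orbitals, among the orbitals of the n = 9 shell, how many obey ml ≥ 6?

6

With n = 9 the allowed l are 0, 1, …, 8.
Per l-value: l=6 → 1; l=7 → 2; l=8 → 3.
Total orbitals: 1 + 2 + 3 = 6.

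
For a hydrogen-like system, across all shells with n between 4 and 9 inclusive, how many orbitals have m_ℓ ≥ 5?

20

Per-shell orbital counts meeting the constraint:
n=6 → 1; n=7 → 3; n=8 → 6; n=9 → 10.
Total orbitals: 1 + 3 + 6 + 10 = 20.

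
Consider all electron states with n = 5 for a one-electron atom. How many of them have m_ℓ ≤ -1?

20

The (ℓ, m_ℓ) pairs meeting m_ℓ ≤ -1 give: ℓ=1 → 1; ℓ=2 → 2; ℓ=3 → 3; ℓ=4 → 4.
Orbitals: 1 + 2 + 3 + 4 = 10. Each orbital carries two spin states, so 10 × 2 = 20 states.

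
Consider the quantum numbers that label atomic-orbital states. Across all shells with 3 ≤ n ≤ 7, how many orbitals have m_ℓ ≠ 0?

Go shell by shell, enumerating (ℓ, m_ℓ) with m_ℓ ≠ 0:
n=3 → 6; n=4 → 12; n=5 → 20; n=6 → 30; n=7 → 42.
Total orbitals: 6 + 12 + 20 + 30 + 42 = 110.

110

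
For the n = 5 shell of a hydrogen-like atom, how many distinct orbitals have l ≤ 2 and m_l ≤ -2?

With n = 5 the allowed l are 0, 1, …, 4.
Contributions: l=2 → 1.
Total orbitals: 1.

1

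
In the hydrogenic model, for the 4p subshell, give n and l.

n = 4, l = 1

The leading integer gives n = 4; the letter 'p' means l = 1.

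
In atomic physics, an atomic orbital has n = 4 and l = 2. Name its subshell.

l = 2 corresponds to the letter 'd', so the subshell is 4d.

4d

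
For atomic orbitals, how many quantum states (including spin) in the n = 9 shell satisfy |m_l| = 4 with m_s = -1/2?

For n = 9, l ranges over 0 … 8.
Per l-value: l=4 → 2; l=5 → 2; l=6 → 2; l=7 → 2; l=8 → 2.
Orbitals: 2 + 2 + 2 + 2 + 2 = 10. With m_s fixed to a single value there is one state per orbital, giving 10 states.

10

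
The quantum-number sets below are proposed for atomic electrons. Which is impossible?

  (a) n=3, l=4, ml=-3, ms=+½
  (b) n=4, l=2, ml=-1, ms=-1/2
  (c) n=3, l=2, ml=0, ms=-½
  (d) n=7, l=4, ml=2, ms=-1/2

(a) has l = 4 ≥ n = 3, violating 0 ≤ l ≤ n−1.
The remaining sets (b), (c), (d) satisfy all four rules.

(a)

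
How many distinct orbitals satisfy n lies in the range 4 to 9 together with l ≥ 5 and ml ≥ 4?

30

Count contributing orbitals for each principal shell:
n=6 → 2; n=7 → 5; n=8 → 9; n=9 → 14.
Total orbitals: 2 + 5 + 9 + 14 = 30.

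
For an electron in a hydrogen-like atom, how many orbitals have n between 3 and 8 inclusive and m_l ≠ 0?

166

Go shell by shell, enumerating (l, m_l) with m_l ≠ 0:
n=3 → 6; n=4 → 12; n=5 → 20; n=6 → 30; n=7 → 42; n=8 → 56.
Total orbitals: 6 + 12 + 20 + 30 + 42 + 56 = 166.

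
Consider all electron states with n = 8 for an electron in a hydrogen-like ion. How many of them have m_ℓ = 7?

Per ℓ-value: ℓ=7 → 1.
Orbitals: 1. Each orbital carries two spin states, so 1 × 2 = 2 states.

2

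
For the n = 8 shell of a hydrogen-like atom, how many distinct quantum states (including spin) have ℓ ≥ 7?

Go through ℓ = 0, …, 7 (the values permitted for n = 8).
Orbitals with ℓ ≥ 7, by ℓ: ℓ=7 → 15.
Orbitals: 15. Each orbital carries two spin states, so 15 × 2 = 30 states.

30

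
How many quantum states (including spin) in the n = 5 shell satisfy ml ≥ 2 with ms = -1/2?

6

The n = 5 shell has l = 0 through 4; check each.
The (l, ml) pairs meeting ml ≥ 2 give: l=2 → 1; l=3 → 2; l=4 → 3.
Orbitals: 1 + 2 + 3 = 6. With ms fixed to a single value there is one state per orbital, giving 6 states.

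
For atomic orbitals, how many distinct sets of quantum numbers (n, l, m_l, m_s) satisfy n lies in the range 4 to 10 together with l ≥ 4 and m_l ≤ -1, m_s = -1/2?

119

Count contributing orbitals for each principal shell:
n=5 → 4; n=6 → 9; n=7 → 15; n=8 → 22; n=9 → 30; n=10 → 39.
Orbitals: 4 + 9 + 15 + 22 + 30 + 39 = 119. With m_s fixed to -1/2 there is one state per orbital, so 119 states.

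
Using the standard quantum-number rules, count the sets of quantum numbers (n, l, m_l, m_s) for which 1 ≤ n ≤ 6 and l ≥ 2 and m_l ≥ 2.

Work shell by shell — for each n, count the (l, m_l) pairs that satisfy l ≥ 2 and m_l ≥ 2:
n=3 → 1; n=4 → 3; n=5 → 6; n=6 → 10.
Orbitals: 1 + 3 + 6 + 10 = 20. Including both spin states (m_s = ±1/2) gives 2 × 20 = 40 states.

40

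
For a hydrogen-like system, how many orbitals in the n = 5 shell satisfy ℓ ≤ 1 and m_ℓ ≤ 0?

With n = 5 the allowed ℓ are 0, 1, …, 4.
Orbitals with ℓ ≤ 1 and m_ℓ ≤ 0, by ℓ: ℓ=0 → 1; ℓ=1 → 2.
Total orbitals: 1 + 2 = 3.

3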